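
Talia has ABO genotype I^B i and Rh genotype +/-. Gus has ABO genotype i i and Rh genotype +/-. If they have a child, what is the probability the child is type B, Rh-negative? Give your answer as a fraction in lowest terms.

1/8

ABO cross I^B i × i i → offspring phenotypes: 1/2 O, 1/2 B.
Rh cross +/- × +/- → 3/4 Rh+, 1/4 Rh-.
Independent loci: P(type B, Rh-negative) = 1/2 × 1/4 = 1/8.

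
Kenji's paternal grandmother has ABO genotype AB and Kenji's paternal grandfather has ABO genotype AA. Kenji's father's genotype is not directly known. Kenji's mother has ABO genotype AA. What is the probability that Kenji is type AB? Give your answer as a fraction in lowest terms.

Kenji's father's ABO genotype from AB × AA: 1/2 AA, 1/2 AB.
Crossing each possibility with the mother AA and summing P(type AB): 1/2·0 + 1/2·1/2 = 1/4.

1/4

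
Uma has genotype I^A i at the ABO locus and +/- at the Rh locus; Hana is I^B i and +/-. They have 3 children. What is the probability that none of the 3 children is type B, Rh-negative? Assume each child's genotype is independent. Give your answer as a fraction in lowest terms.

3375/4096

ABO cross I^A i × I^B i → 1/4 O, 1/4 A, 1/4 B, 1/4 AB.
Rh cross +/- × +/- → 3/4 Rh+, 1/4 Rh-; so P(type B, Rh-negative) = 1/4 × 1/4 = 1/16 per child.
P(not type B, Rh-negative) = 15/16 for one child; (15/16)^3 = 3375/4096.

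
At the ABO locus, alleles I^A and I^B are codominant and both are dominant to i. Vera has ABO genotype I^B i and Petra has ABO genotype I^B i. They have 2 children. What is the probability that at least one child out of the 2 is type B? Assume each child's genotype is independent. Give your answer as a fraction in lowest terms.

15/16

ABO cross I^B i × I^B i → 1/4 O, 3/4 B.
So P(type B) = 3/4 per child.
P(none) = (1/4)^2 = 1/16; P(at least one) = 1 − 1/16 = 15/16.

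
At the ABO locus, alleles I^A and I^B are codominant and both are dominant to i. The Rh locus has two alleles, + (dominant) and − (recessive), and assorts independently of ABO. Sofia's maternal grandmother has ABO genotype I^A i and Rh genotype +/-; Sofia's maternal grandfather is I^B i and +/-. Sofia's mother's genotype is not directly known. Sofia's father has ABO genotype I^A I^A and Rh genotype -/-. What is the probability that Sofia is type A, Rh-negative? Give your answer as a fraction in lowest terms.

Sofia's mother's ABO genotype from I^A i × I^B i: 1/4 I^A I^B, 1/4 I^A i, 1/4 I^B i, 1/4 i i.
Crossing each possibility with the father I^A I^A and summing P(type A): 1/4·1/2 + 1/4·1 + 1/4·1/2 + 1/4·1 = 3/4.
Similarly for Rh via the mother's Rh distribution: P(Rh-) = 1/2.
Independent loci: 3/4 × 1/2 = 3/8.

3/8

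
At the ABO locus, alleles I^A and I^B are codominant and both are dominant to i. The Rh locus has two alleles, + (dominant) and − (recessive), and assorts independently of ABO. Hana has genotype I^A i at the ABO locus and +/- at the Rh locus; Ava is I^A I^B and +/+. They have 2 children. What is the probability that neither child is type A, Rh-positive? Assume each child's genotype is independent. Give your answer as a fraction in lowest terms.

ABO cross I^A i × I^A I^B → 1/2 A, 1/4 B, 1/4 AB.
Rh cross +/- × +/+ → 1 Rh+; so P(type A, Rh-positive) = 1/2 × 1 = 1/2 per child.
P(not type A, Rh-positive) = 1/2 for one child; (1/2)^2 = 1/4.

1/4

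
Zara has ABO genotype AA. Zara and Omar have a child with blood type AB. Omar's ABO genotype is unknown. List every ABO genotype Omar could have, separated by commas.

AB, BB, BO

For each candidate genotype of Omar, check whether crossing it with AA can produce every observed child phenotype.
  AA → possible child types {A} ✗
  AB → possible child types {A, AB} ✓
  AO → possible child types {A} ✗
  BB → possible child types {AB} ✓
  BO → possible child types {A, AB} ✓
  OO → possible child types {A} ✗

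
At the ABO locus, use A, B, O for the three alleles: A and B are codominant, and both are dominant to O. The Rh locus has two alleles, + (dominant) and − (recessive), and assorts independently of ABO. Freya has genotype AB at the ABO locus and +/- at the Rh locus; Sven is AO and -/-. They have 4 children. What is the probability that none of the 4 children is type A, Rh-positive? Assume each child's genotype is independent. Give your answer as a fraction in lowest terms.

ABO cross AB × AO → 1/2 A, 1/4 B, 1/4 AB.
Rh cross +/- × -/- → 1/2 Rh+, 1/2 Rh-; so P(type A, Rh-positive) = 1/2 × 1/2 = 1/4 per child.
P(not type A, Rh-positive) = 3/4 for one child; (3/4)^4 = 81/256.

81/256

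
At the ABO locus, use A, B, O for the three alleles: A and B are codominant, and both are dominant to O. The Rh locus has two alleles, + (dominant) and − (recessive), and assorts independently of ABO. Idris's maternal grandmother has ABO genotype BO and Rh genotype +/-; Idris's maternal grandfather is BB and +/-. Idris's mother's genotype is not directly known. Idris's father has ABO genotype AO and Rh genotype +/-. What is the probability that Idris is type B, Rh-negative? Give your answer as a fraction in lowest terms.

Idris's mother's ABO genotype from BO × BB: 1/2 BB, 1/2 BO.
Crossing each possibility with the father AO and summing P(type B): 1/2·1/2 + 1/2·1/4 = 3/8.
Similarly for Rh via the mother's Rh distribution: P(Rh-) = 1/4.
Independent loci: 3/8 × 1/4 = 3/32.

3/32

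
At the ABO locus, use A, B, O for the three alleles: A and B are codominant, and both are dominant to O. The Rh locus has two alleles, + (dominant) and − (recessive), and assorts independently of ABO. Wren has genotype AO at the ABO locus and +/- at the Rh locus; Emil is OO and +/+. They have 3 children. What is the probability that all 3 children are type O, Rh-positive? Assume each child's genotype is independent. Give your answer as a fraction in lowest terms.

1/8

ABO cross AO × OO → 1/2 O, 1/2 A.
Rh cross +/- × +/+ → 1 Rh+; so P(type O, Rh-positive) = 1/2 × 1 = 1/2 per child.
All 3 independent: (1/2)^3 = 1/8.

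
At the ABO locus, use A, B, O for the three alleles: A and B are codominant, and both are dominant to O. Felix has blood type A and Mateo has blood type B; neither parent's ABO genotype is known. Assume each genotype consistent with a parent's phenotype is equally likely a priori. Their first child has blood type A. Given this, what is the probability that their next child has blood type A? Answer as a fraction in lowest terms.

5/12

Possible genotypes: Felix ∈ {AA, AO}; Mateo ∈ {BB, BO}.
Weight each parental genotype pair by prior × P(type-A child):
  AA × BO: posterior weight 2/3; P(next child type A) = 1/2.
  AO × BO: posterior weight 1/3; P(next child type A) = 1/4.
Weighted sum = 5/12.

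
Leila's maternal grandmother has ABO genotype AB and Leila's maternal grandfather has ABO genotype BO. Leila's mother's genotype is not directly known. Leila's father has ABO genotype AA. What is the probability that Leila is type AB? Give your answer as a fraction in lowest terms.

1/2

Leila's mother's ABO genotype from AB × BO: 1/4 AB, 1/4 AO, 1/4 BB, 1/4 BO.
Crossing each possibility with the father AA and summing P(type AB): 1/4·1/2 + 1/4·0 + 1/4·1 + 1/4·1/2 = 1/2.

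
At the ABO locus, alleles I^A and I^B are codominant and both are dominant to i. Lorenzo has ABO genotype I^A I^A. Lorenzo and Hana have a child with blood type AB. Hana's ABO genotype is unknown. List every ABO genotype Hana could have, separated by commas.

For each candidate genotype of Hana, check whether crossing it with I^A I^A can produce every observed child phenotype.
  I^A I^A → possible child types {A} ✗
  I^A I^B → possible child types {A, AB} ✓
  I^A i → possible child types {A} ✗
  I^B I^B → possible child types {AB} ✓
  I^B i → possible child types {A, AB} ✓
  i i → possible child types {A} ✗

I^A I^B, I^B I^B, I^B i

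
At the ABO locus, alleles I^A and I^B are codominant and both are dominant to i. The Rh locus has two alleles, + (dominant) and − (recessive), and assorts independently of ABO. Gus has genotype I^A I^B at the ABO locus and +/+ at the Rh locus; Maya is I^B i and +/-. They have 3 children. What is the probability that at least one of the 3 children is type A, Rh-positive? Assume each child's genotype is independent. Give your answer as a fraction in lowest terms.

ABO cross I^A I^B × I^B i → 1/4 A, 1/2 B, 1/4 AB.
Rh cross +/+ × +/- → 1 Rh+; so P(type A, Rh-positive) = 1/4 × 1 = 1/4 per child.
P(none) = (3/4)^3 = 27/64; P(at least one) = 1 − 27/64 = 37/64.

37/64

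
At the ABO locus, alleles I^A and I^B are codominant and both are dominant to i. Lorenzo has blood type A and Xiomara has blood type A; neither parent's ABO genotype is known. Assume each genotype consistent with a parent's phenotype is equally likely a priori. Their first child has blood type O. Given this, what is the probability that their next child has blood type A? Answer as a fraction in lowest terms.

3/4

Possible genotypes: Lorenzo ∈ {I^A I^A, I^A i}; Xiomara ∈ {I^A I^A, I^A i}.
Weight each parental genotype pair by prior × P(type-O child):
  I^A i × I^A i: posterior weight 1; P(next child type A) = 3/4.
Weighted sum = 3/4.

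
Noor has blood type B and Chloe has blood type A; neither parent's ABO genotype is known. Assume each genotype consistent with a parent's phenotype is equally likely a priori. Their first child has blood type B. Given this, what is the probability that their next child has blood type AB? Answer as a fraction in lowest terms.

5/12

Possible genotypes: Noor ∈ {I^B I^B, I^B i}; Chloe ∈ {I^A I^A, I^A i}.
Weight each parental genotype pair by prior × P(type-B child):
  I^B I^B × I^A i: posterior weight 2/3; P(next child type AB) = 1/2.
  I^B i × I^A i: posterior weight 1/3; P(next child type AB) = 1/4.
Weighted sum = 5/12.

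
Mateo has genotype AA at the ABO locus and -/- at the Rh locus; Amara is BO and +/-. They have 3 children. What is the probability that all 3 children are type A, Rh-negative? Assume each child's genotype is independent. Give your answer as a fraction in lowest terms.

ABO cross AA × BO → 1/2 A, 1/2 AB.
Rh cross -/- × +/- → 1/2 Rh+, 1/2 Rh-; so P(type A, Rh-negative) = 1/2 × 1/2 = 1/4 per child.
All 3 independent: (1/4)^3 = 1/64.

1/64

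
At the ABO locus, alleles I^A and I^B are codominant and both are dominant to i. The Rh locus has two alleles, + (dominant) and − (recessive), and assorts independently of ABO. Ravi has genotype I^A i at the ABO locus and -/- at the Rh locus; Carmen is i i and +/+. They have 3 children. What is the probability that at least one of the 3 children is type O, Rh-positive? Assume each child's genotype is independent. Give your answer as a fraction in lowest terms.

7/8

ABO cross I^A i × i i → 1/2 O, 1/2 A.
Rh cross -/- × +/+ → 1 Rh+; so P(type O, Rh-positive) = 1/2 × 1 = 1/2 per child.
P(none) = (1/2)^3 = 1/8; P(at least one) = 1 − 1/8 = 7/8.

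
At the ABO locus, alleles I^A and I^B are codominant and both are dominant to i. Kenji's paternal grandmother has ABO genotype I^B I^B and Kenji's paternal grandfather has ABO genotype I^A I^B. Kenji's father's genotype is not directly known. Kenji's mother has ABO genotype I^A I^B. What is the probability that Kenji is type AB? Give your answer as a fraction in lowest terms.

Kenji's father's ABO genotype from I^B I^B × I^A I^B: 1/2 I^A I^B, 1/2 I^B I^B.
Crossing each possibility with the mother I^A I^B and summing P(type AB): 1/2·1/2 + 1/2·1/2 = 1/2.

1/2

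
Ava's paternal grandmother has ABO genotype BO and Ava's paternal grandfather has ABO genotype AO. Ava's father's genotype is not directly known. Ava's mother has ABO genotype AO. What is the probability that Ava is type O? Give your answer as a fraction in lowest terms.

1/4

Ava's father's ABO genotype from BO × AO: 1/4 AB, 1/4 AO, 1/4 BO, 1/4 OO.
Crossing each possibility with the mother AO and summing P(type O): 1/4·0 + 1/4·1/4 + 1/4·1/4 + 1/4·1/2 = 1/4.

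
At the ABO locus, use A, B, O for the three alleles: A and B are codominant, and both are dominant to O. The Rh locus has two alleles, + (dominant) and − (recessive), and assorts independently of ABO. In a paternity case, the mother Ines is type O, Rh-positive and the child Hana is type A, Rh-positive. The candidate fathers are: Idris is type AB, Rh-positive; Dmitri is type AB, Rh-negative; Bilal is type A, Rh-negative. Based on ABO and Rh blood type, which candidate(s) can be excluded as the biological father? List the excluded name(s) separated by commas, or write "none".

A candidate is excluded only if no genotype consistent with his phenotype could produce a type A, Rh-positive child with a type O, Rh-positive mother.
Every candidate has at least one consistent genotype combination, so none can be excluded.

none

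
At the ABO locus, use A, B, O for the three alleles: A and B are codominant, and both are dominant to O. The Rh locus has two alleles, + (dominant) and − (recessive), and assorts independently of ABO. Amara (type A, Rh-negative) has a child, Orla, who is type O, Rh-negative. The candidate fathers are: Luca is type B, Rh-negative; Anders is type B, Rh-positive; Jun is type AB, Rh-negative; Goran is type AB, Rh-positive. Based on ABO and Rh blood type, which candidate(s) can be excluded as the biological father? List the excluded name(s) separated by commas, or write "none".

A candidate is excluded only if no genotype consistent with his phenotype could produce a type O, Rh-negative child with a type A, Rh-negative mother.
Jun (type AB, Rh-): no genotype consistent with that phenotype can produce a type-O Rh- child with a type-A mother.
Goran (type AB, Rh+): no genotype consistent with that phenotype can produce a type-O Rh- child with a type-A mother.

Jun, Goran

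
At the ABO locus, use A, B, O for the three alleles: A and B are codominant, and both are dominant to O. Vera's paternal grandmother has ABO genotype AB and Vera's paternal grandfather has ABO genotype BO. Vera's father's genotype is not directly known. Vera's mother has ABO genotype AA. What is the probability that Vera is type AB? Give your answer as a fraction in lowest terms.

1/2

Vera's father's ABO genotype from AB × BO: 1/4 AB, 1/4 AO, 1/4 BB, 1/4 BO.
Crossing each possibility with the mother AA and summing P(type AB): 1/4·1/2 + 1/4·0 + 1/4·1 + 1/4·1/2 = 1/2.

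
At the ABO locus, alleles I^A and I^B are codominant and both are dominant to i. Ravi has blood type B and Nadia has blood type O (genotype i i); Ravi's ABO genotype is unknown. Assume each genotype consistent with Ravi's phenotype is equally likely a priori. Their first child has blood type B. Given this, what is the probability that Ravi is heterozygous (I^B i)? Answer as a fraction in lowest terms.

1/3

Possible genotypes: Ravi ∈ {I^B I^B, I^B i}; Nadia ∈ {i i}.
Weight each parental genotype pair by prior × P(type-B child):
  I^B I^B × i i: posterior weight 2/3.
  I^B i × i i: posterior weight 1/3.
Sum the posterior weight over pairs where Ravi is I^B i: 1/3.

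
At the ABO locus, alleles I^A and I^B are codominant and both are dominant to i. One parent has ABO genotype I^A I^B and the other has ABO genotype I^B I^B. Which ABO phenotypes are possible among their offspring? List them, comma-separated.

Gametes from I^A I^B × I^B I^B give offspring ABO genotypes I^A I^B, I^B I^B, i.e. phenotypes B, AB.

B, AB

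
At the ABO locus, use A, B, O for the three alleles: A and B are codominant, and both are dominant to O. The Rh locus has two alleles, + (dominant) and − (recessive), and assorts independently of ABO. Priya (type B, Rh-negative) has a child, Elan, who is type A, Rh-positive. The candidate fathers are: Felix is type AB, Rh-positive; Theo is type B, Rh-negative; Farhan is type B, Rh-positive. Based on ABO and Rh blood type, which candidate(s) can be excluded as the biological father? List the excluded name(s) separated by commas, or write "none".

Theo, Farhan

A candidate is excluded only if no genotype consistent with his phenotype could produce a type A, Rh-positive child with a type B, Rh-negative mother.
Theo (type B, Rh-): no genotype consistent with that phenotype can produce a type-A Rh+ child with a type-B mother.
Farhan (type B, Rh+): no genotype consistent with that phenotype can produce a type-A Rh+ child with a type-B mother.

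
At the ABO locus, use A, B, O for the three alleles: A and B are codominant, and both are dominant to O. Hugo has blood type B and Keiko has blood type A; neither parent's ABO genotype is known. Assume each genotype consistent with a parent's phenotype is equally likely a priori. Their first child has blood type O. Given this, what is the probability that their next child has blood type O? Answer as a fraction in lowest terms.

Possible genotypes: Hugo ∈ {BB, BO}; Keiko ∈ {AA, AO}.
Weight each parental genotype pair by prior × P(type-O child):
  BO × AO: posterior weight 1; P(next child type O) = 1/4.
Weighted sum = 1/4.

1/4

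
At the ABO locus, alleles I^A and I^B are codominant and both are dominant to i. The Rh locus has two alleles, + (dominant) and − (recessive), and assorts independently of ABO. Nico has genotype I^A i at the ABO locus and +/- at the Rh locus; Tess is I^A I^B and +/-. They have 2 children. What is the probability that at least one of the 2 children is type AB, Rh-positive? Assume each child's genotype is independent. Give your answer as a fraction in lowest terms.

87/256

ABO cross I^A i × I^A I^B → 1/2 A, 1/4 B, 1/4 AB.
Rh cross +/- × +/- → 3/4 Rh+, 1/4 Rh-; so P(type AB, Rh-positive) = 1/4 × 3/4 = 3/16 per child.
P(none) = (13/16)^2 = 169/256; P(at least one) = 1 − 169/256 = 87/256.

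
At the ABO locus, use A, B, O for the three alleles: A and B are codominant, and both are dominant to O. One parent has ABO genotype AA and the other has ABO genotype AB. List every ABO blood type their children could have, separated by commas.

Gametes from AA × AB give offspring ABO genotypes AA, AB, i.e. phenotypes A, AB.

A, AB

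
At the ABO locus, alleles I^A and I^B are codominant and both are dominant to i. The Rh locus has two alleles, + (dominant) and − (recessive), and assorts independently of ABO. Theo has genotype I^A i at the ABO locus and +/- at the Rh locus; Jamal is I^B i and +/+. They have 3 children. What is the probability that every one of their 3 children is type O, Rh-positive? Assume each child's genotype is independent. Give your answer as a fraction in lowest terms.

ABO cross I^A i × I^B i → 1/4 O, 1/4 A, 1/4 B, 1/4 AB.
Rh cross +/- × +/+ → 1 Rh+; so P(type O, Rh-positive) = 1/4 × 1 = 1/4 per child.
All 3 independent: (1/4)^3 = 1/64.

1/64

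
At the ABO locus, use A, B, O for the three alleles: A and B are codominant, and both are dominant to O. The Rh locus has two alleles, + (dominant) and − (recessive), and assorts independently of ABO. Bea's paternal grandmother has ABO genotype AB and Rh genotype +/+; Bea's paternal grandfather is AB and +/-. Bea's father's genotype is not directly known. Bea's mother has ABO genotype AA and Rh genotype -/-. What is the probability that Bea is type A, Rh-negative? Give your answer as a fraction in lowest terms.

Bea's father's ABO genotype from AB × AB: 1/4 AA, 1/2 AB, 1/4 BB.
Crossing each possibility with the mother AA and summing P(type A): 1/4·1 + 1/2·1/2 + 1/4·0 = 1/2.
Similarly for Rh via the father's Rh distribution: P(Rh-) = 1/4.
Independent loci: 1/2 × 1/4 = 1/8.

1/8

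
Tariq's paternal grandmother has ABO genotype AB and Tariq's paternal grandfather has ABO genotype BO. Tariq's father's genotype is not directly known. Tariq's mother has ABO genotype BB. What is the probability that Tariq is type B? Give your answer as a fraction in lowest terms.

3/4

Tariq's father's ABO genotype from AB × BO: 1/4 AB, 1/4 AO, 1/4 BB, 1/4 BO.
Crossing each possibility with the mother BB and summing P(type B): 1/4·1/2 + 1/4·1/2 + 1/4·1 + 1/4·1 = 3/4.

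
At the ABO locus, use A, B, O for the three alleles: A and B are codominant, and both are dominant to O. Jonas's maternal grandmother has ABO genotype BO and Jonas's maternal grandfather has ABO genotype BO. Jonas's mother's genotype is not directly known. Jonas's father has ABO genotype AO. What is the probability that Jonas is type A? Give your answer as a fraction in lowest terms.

1/4

Jonas's mother's ABO genotype from BO × BO: 1/4 BB, 1/2 BO, 1/4 OO.
Crossing each possibility with the father AO and summing P(type A): 1/4·0 + 1/2·1/4 + 1/4·1/2 = 1/4.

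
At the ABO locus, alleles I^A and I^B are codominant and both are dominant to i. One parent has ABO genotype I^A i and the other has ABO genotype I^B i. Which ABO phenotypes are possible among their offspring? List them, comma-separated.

O, A, B, AB

Gametes from I^A i × I^B i give offspring ABO genotypes I^A I^B, I^A i, I^B i, i i, i.e. phenotypes O, A, B, AB.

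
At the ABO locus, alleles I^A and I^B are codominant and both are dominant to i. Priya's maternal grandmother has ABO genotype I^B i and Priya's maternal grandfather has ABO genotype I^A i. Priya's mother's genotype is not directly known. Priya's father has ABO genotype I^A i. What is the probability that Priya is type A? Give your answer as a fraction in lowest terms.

Priya's mother's ABO genotype from I^B i × I^A i: 1/4 I^A I^B, 1/4 I^A i, 1/4 I^B i, 1/4 i i.
Crossing each possibility with the father I^A i and summing P(type A): 1/4·1/2 + 1/4·3/4 + 1/4·1/4 + 1/4·1/2 = 1/2.

1/2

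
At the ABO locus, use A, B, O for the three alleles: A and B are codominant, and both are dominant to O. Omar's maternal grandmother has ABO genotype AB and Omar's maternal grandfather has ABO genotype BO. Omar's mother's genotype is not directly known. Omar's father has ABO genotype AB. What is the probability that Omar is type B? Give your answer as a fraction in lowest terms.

3/8

Omar's mother's ABO genotype from AB × BO: 1/4 AB, 1/4 AO, 1/4 BB, 1/4 BO.
Crossing each possibility with the father AB and summing P(type B): 1/4·1/4 + 1/4·1/4 + 1/4·1/2 + 1/4·1/2 = 3/8.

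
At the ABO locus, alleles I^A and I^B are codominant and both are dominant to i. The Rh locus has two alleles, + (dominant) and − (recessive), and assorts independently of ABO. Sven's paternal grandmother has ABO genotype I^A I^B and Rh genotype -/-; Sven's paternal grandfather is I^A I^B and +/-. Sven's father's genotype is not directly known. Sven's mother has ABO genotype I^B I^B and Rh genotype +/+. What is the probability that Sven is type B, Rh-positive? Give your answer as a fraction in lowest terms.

Sven's father's ABO genotype from I^A I^B × I^A I^B: 1/4 I^A I^A, 1/2 I^A I^B, 1/4 I^B I^B.
Crossing each possibility with the mother I^B I^B and summing P(type B): 1/4·0 + 1/2·1/2 + 1/4·1 = 1/2.
Similarly for Rh via the father's Rh distribution: P(Rh+) = 1.
Independent loci: 1/2 × 1 = 1/2.

1/2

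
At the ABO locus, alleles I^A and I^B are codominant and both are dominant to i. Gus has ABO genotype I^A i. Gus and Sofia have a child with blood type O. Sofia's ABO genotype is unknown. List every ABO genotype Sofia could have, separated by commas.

I^A i, I^B i, i i

For each candidate genotype of Sofia, check whether crossing it with I^A i can produce every observed child phenotype.
  I^A I^A → possible child types {A} ✗
  I^A I^B → possible child types {A, B, AB} ✗
  I^A i → possible child types {O, A} ✓
  I^B I^B → possible child types {B, AB} ✗
  I^B i → possible child types {O, A, B, AB} ✓
  i i → possible child types {O, A} ✓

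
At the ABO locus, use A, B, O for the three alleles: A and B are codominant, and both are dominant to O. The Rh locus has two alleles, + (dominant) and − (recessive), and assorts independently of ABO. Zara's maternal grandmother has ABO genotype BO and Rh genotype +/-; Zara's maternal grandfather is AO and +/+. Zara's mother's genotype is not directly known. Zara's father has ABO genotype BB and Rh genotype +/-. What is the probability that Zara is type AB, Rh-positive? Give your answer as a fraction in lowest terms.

Zara's mother's ABO genotype from BO × AO: 1/4 AB, 1/4 AO, 1/4 BO, 1/4 OO.
Crossing each possibility with the father BB and summing P(type AB): 1/4·1/2 + 1/4·1/2 + 1/4·0 + 1/4·0 = 1/4.
Similarly for Rh via the mother's Rh distribution: P(Rh+) = 7/8.
Independent loci: 1/4 × 7/8 = 7/32.

7/32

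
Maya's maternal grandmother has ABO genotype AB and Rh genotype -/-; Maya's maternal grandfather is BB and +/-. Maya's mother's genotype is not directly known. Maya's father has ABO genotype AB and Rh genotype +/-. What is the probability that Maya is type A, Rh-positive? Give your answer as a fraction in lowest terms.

5/64

Maya's mother's ABO genotype from AB × BB: 1/2 AB, 1/2 BB.
Crossing each possibility with the father AB and summing P(type A): 1/2·1/4 + 1/2·0 = 1/8.
Similarly for Rh via the mother's Rh distribution: P(Rh+) = 5/8.
Independent loci: 1/8 × 5/8 = 5/64.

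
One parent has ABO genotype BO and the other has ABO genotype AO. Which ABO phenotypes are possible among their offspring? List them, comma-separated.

O, A, B, AB

Gametes from BO × AO give offspring ABO genotypes AB, AO, BO, OO, i.e. phenotypes O, A, B, AB.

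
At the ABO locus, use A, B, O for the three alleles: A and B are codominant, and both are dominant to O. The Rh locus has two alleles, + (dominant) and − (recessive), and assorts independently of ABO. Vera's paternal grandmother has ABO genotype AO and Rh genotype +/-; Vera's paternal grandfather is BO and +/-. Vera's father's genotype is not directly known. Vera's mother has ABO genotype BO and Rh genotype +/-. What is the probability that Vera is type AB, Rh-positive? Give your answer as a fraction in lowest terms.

Vera's father's ABO genotype from AO × BO: 1/4 AB, 1/4 AO, 1/4 BO, 1/4 OO.
Crossing each possibility with the mother BO and summing P(type AB): 1/4·1/4 + 1/4·1/4 + 1/4·0 + 1/4·0 = 1/8.
Similarly for Rh via the father's Rh distribution: P(Rh+) = 3/4.
Independent loci: 1/8 × 3/4 = 3/32.

3/32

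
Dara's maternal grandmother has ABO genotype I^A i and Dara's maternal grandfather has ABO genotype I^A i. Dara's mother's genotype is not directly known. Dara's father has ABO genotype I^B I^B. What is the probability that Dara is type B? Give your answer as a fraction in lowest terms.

Dara's mother's ABO genotype from I^A i × I^A i: 1/4 I^A I^A, 1/2 I^A i, 1/4 i i.
Crossing each possibility with the father I^B I^B and summing P(type B): 1/4·0 + 1/2·1/2 + 1/4·1 = 1/2.

1/2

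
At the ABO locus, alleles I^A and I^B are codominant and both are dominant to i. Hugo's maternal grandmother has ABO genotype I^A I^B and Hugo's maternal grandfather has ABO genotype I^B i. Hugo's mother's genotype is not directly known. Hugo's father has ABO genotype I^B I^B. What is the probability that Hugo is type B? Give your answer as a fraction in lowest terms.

Hugo's mother's ABO genotype from I^A I^B × I^B i: 1/4 I^A I^B, 1/4 I^A i, 1/4 I^B I^B, 1/4 I^B i.
Crossing each possibility with the father I^B I^B and summing P(type B): 1/4·1/2 + 1/4·1/2 + 1/4·1 + 1/4·1 = 3/4.

3/4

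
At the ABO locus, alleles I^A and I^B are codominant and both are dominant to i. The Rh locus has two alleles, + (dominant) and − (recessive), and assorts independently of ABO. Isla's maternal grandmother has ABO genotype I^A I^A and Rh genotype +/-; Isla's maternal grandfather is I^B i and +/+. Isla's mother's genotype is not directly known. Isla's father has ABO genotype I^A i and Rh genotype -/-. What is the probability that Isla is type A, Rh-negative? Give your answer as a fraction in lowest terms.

5/32

Isla's mother's ABO genotype from I^A I^A × I^B i: 1/2 I^A I^B, 1/2 I^A i.
Crossing each possibility with the father I^A i and summing P(type A): 1/2·1/2 + 1/2·3/4 = 5/8.
Similarly for Rh via the mother's Rh distribution: P(Rh-) = 1/4.
Independent loci: 5/8 × 1/4 = 5/32.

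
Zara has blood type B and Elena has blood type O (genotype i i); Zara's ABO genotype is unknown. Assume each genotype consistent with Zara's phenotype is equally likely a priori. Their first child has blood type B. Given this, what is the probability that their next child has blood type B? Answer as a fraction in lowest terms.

Possible genotypes: Zara ∈ {I^B I^B, I^B i}; Elena ∈ {i i}.
Weight each parental genotype pair by prior × P(type-B child):
  I^B I^B × i i: posterior weight 2/3; P(next child type B) = 1.
  I^B i × i i: posterior weight 1/3; P(next child type B) = 1/2.
Weighted sum = 5/6.

5/6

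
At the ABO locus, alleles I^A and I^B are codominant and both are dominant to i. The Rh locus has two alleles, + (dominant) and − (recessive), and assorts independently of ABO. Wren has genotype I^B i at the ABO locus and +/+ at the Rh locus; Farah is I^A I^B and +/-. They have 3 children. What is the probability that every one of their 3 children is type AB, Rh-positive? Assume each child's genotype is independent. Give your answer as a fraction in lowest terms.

1/64

ABO cross I^B i × I^A I^B → 1/4 A, 1/2 B, 1/4 AB.
Rh cross +/+ × +/- → 1 Rh+; so P(type AB, Rh-positive) = 1/4 × 1 = 1/4 per child.
All 3 independent: (1/4)^3 = 1/64.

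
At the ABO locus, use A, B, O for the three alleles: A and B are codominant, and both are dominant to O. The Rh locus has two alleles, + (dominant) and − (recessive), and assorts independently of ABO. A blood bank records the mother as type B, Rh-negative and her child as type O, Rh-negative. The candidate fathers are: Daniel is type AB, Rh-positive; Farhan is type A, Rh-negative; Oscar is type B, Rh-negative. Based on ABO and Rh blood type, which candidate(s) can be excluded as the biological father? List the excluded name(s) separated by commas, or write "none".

A candidate is excluded only if no genotype consistent with his phenotype could produce a type O, Rh-negative child with a type B, Rh-negative mother.
Daniel (type AB, Rh+): no genotype consistent with that phenotype can produce a type-O Rh- child with a type-B mother.

Daniel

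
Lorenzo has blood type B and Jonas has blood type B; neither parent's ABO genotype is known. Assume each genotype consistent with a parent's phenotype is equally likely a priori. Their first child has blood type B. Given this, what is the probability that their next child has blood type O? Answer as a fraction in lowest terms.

Possible genotypes: Lorenzo ∈ {BB, BO}; Jonas ∈ {BB, BO}.
Weight each parental genotype pair by prior × P(type-B child):
  BB × BB: posterior weight 4/15; P(next child type O) = 0.
  BB × BO: posterior weight 4/15; P(next child type O) = 0.
  BO × BB: posterior weight 4/15; P(next child type O) = 0.
  BO × BO: posterior weight 1/5; P(next child type O) = 1/4.
Weighted sum = 1/20.

1/20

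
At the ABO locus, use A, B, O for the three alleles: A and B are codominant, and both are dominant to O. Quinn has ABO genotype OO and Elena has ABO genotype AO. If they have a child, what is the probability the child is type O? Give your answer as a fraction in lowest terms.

1/2

ABO cross OO × AO → offspring phenotypes: 1/2 O, 1/2 A.
So P(type O) = 1/2.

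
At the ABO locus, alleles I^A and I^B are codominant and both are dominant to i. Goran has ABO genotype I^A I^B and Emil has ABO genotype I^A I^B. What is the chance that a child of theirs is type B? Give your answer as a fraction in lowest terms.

ABO cross I^A I^B × I^A I^B → offspring phenotypes: 1/4 A, 1/4 B, 1/2 AB.
So P(type B) = 1/4.

1/4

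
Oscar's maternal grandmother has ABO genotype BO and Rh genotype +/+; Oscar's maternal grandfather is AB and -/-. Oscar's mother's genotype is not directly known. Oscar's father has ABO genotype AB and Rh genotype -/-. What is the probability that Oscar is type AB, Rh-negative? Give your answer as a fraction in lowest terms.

Oscar's mother's ABO genotype from BO × AB: 1/4 AB, 1/4 AO, 1/4 BB, 1/4 BO.
Crossing each possibility with the father AB and summing P(type AB): 1/4·1/2 + 1/4·1/4 + 1/4·1/2 + 1/4·1/4 = 3/8.
Similarly for Rh via the mother's Rh distribution: P(Rh-) = 1/2.
Independent loci: 3/8 × 1/2 = 3/16.

3/16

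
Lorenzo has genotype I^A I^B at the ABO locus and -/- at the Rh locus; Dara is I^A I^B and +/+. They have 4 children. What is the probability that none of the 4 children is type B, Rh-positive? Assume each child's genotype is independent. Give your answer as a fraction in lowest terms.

81/256

ABO cross I^A I^B × I^A I^B → 1/4 A, 1/4 B, 1/2 AB.
Rh cross -/- × +/+ → 1 Rh+; so P(type B, Rh-positive) = 1/4 × 1 = 1/4 per child.
P(not type B, Rh-positive) = 3/4 for one child; (3/4)^4 = 81/256.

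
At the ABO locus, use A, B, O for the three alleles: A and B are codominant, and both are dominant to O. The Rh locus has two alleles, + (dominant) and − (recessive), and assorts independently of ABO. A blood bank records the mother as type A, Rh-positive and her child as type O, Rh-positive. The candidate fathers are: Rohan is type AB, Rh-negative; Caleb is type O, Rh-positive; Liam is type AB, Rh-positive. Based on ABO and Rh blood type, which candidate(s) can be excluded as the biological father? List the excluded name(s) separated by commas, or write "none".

A candidate is excluded only if no genotype consistent with his phenotype could produce a type O, Rh-positive child with a type A, Rh-positive mother.
Rohan (type AB, Rh-): no genotype consistent with that phenotype can produce a type-O Rh+ child with a type-A mother.
Liam (type AB, Rh+): no genotype consistent with that phenotype can produce a type-O Rh+ child with a type-A mother.

Rohan, Liam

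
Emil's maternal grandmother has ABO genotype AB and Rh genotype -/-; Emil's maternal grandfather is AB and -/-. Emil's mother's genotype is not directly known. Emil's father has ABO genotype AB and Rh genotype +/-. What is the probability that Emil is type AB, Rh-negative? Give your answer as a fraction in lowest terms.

Emil's mother's ABO genotype from AB × AB: 1/4 AA, 1/2 AB, 1/4 BB.
Crossing each possibility with the father AB and summing P(type AB): 1/4·1/2 + 1/2·1/2 + 1/4·1/2 = 1/2.
Similarly for Rh via the mother's Rh distribution: P(Rh-) = 1/2.
Independent loci: 1/2 × 1/2 = 1/4.

1/4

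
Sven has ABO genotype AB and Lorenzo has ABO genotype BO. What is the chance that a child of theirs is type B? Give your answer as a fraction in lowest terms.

1/2

ABO cross AB × BO → offspring phenotypes: 1/4 A, 1/2 B, 1/4 AB.
So P(type B) = 1/2.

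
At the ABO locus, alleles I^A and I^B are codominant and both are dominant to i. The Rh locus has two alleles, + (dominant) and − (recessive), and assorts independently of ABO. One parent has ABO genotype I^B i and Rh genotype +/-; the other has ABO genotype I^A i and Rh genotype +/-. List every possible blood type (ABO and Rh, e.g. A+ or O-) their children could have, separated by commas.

O+, O-, A+, A-, B+, B-, AB+, AB-

Gametes from I^B i × I^A i give offspring ABO genotypes I^A I^B, I^A i, I^B i, i i, i.e. phenotypes O, A, B, AB.
Rh cross +/- × +/- → phenotypes Rh+, Rh-.
Combining independently: O+, O-, A+, A-, B+, B-, AB+, AB-.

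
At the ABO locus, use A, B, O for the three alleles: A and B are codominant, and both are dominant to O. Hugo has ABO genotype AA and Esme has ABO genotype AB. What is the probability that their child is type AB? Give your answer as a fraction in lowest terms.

1/2

ABO cross AA × AB → offspring phenotypes: 1/2 A, 1/2 AB.
So P(type AB) = 1/2.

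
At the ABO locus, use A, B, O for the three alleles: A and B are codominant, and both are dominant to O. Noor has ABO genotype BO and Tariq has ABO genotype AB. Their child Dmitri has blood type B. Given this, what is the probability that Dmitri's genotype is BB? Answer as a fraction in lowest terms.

Cross BO × AB → 1/4 AB, 1/4 AO, 1/4 BB, 1/4 BO.
Type-B genotypes among offspring: BB (1/4), BO (1/4); total 1/2.
P(BB | type B) = (1/4) / (1/2) = 1/2.

1/2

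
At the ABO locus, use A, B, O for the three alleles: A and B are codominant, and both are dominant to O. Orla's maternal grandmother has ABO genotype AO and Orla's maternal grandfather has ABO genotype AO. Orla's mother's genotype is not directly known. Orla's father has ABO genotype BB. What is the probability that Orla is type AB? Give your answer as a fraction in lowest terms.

1/2

Orla's mother's ABO genotype from AO × AO: 1/4 AA, 1/2 AO, 1/4 OO.
Crossing each possibility with the father BB and summing P(type AB): 1/4·1 + 1/2·1/2 + 1/4·0 = 1/2.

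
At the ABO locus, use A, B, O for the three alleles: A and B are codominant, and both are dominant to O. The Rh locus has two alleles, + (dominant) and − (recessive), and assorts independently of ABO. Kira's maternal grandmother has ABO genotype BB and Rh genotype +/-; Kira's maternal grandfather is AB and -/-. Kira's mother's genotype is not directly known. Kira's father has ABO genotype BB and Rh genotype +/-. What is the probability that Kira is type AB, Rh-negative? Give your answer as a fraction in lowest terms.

Kira's mother's ABO genotype from BB × AB: 1/2 AB, 1/2 BB.
Crossing each possibility with the father BB and summing P(type AB): 1/2·1/2 + 1/2·0 = 1/4.
Similarly for Rh via the mother's Rh distribution: P(Rh-) = 3/8.
Independent loci: 1/4 × 3/8 = 3/32.

3/32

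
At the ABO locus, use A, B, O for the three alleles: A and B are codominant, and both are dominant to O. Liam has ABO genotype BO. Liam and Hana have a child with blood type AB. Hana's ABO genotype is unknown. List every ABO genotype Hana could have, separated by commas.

For each candidate genotype of Hana, check whether crossing it with BO can produce every observed child phenotype.
  AA → possible child types {A, AB} ✓
  AB → possible child types {A, B, AB} ✓
  AO → possible child types {O, A, B, AB} ✓
  BB → possible child types {B} ✗
  BO → possible child types {O, B} ✗
  OO → possible child types {O, B} ✗

AA, AB, AO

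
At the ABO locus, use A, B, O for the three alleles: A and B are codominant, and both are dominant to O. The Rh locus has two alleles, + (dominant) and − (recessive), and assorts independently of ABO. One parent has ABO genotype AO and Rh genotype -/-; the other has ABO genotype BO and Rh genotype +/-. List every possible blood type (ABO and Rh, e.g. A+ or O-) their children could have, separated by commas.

Gametes from AO × BO give offspring ABO genotypes AB, AO, BO, OO, i.e. phenotypes O, A, B, AB.
Rh cross -/- × +/- → phenotypes Rh+, Rh-.
Combining independently: O+, O-, A+, A-, B+, B-, AB+, AB-.

O+, O-, A+, A-, B+, B-, AB+, AB-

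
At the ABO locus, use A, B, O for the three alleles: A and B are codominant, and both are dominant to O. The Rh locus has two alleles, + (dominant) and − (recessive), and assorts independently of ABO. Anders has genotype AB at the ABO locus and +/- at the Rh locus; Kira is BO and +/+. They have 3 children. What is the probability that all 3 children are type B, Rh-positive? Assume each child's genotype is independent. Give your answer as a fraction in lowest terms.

ABO cross AB × BO → 1/4 A, 1/2 B, 1/4 AB.
Rh cross +/- × +/+ → 1 Rh+; so P(type B, Rh-positive) = 1/2 × 1 = 1/2 per child.
All 3 independent: (1/2)^3 = 1/8.

1/8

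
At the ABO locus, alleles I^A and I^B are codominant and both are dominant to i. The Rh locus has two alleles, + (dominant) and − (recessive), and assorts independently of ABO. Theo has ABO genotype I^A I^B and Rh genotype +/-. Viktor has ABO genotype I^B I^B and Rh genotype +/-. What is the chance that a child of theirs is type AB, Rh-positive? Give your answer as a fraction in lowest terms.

3/8

ABO cross I^A I^B × I^B I^B → offspring phenotypes: 1/2 B, 1/2 AB.
Rh cross +/- × +/- → 3/4 Rh+, 1/4 Rh-.
Independent loci: P(type AB, Rh-positive) = 1/2 × 3/4 = 3/8.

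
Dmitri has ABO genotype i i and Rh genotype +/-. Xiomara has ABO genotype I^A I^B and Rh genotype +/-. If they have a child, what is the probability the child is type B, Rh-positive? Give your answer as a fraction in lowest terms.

3/8

ABO cross i i × I^A I^B → offspring phenotypes: 1/2 A, 1/2 B.
Rh cross +/- × +/- → 3/4 Rh+, 1/4 Rh-.
Independent loci: P(type B, Rh-positive) = 1/2 × 3/4 = 3/8.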